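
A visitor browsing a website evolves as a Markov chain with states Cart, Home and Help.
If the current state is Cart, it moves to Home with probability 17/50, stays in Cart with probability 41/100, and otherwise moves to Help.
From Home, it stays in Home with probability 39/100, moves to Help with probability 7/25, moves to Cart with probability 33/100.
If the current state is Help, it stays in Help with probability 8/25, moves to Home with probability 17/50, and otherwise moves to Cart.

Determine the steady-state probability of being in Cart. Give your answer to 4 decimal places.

0.3617

Let the stationary distribution be π with π = πP and π_1 + π_2 + π_3 = 1.
π_1 = 0.41·π_1 + 0.33·π_2 + 0.34·π_3
π_2 = 0.34·π_1 + 0.39·π_2 + 0.34·π_3
Solving with the normalization constraint gives π = (0.3617, 0.3579, 0.2804).
So the stationary probability of Cart is 0.3617.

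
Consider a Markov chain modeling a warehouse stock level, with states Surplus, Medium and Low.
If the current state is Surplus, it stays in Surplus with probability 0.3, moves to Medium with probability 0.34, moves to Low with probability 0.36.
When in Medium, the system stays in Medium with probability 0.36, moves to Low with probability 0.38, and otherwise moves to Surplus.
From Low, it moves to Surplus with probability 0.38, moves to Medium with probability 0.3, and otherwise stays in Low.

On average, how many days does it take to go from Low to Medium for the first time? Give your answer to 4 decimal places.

3.1840

Let t(s) be the expected number of days to first reach Medium from state s, with t(Medium) = 0. Conditioning on the first day:
t(Surplus) = 1 + 0.3·t(Surplus) + 0.36·t(Low)
t(Low) = 1 + 0.38·t(Surplus) + 0.32·t(Low)
Solving: t(Surplus) = 3.0660, t(Low) = 3.1840.
Expected days from Low to Medium: 3.1840.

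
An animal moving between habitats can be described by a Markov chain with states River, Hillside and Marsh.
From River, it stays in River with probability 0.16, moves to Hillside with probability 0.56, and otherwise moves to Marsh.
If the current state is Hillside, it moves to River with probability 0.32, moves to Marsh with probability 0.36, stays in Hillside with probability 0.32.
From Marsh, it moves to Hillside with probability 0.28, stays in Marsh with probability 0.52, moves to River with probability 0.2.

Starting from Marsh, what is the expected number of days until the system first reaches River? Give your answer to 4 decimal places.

4.2553

Let t(s) be the expected number of days to first reach River from state s, with t(River) = 0. Conditioning on the first day:
t(Hillside) = 1 + 0.32·t(Hillside) + 0.36·t(Marsh)
t(Marsh) = 1 + 0.28·t(Hillside) + 0.52·t(Marsh)
Solving: t(Hillside) = 3.7234, t(Marsh) = 4.2553.
Expected days from Marsh to River: 4.2553.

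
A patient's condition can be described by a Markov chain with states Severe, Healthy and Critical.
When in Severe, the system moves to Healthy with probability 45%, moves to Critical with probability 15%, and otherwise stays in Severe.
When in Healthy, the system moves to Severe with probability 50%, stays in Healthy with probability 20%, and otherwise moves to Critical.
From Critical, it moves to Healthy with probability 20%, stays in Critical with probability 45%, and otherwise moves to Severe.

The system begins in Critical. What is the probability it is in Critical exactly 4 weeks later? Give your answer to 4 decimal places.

Propagate the distribution vector 4 weeks from Critical.
After 0 weeks: (0.0000, 0.0000, 1.0000)
After 1 week: (0.3500, 0.2000, 0.4500)
After 2 weeks: (0.3975, 0.2875, 0.3150)
After 3 weeks: (0.4130, 0.2994, 0.2876)
After 4 weeks: (0.4156, 0.3033, 0.2812)
P(in Critical after 4 weeks) = 0.2812

0.2812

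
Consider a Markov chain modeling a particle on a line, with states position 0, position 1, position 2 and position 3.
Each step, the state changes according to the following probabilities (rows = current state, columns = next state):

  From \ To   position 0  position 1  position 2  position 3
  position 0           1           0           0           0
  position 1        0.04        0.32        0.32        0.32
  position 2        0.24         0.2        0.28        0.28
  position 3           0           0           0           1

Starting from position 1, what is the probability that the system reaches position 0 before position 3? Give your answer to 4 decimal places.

Let h(s) be the probability of absorption at position 0 starting from transient state s. Then h(position 0) = 1 and h(position 3) = 0. By first-step analysis:
h(position 1) = 0.04·1 + 0.32·h(position 1) + 0.32·h(position 2) + 0.32·0
h(position 2) = 0.24·1 + 0.2·h(position 1) + 0.28·h(position 2) + 0.28·0
Solving: h(position 1) = 0.2481, h(position 2) = 0.4023.
Starting from position 1, the probability is 0.2481.

0.2481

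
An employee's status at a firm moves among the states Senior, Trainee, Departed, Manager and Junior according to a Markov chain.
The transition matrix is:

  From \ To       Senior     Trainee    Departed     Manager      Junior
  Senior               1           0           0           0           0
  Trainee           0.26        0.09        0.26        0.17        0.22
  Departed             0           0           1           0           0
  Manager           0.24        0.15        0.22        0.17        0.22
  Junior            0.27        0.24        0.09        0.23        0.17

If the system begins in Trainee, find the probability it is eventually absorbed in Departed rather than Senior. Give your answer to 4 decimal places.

Let h(s) be the probability of absorption at Departed starting from transient state s. Then h(Departed) = 1 and h(Senior) = 0. By first-step analysis:
h(Trainee) = 0.26·0 + 0.09·h(Trainee) + 0.26·1 + 0.17·h(Manager) + 0.22·h(Junior)
h(Manager) = 0.24·0 + 0.15·h(Trainee) + 0.22·1 + 0.17·h(Manager) + 0.22·h(Junior)
h(Junior) = 0.27·0 + 0.24·h(Trainee) + 0.09·1 + 0.23·h(Manager) + 0.17·h(Junior)
Solving: h(Trainee) = 0.4565, h(Manager) = 0.4439, h(Junior) = 0.3634.
Starting from Trainee, the probability is 0.4565.

0.4565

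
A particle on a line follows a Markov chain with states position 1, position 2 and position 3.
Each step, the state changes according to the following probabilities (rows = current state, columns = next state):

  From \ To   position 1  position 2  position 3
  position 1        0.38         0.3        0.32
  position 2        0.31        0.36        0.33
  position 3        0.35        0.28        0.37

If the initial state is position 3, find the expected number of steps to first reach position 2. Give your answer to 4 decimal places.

Let t(s) be the expected number of steps to first reach position 2 from state s, with t(position 2) = 0. Conditioning on the first step:
t(position 1) = 1 + 0.38·t(position 1) + 0.32·t(position 3)
t(position 3) = 1 + 0.35·t(position 1) + 0.37·t(position 3)
Solving: t(position 1) = 3.4099, t(position 3) = 3.4817.
Expected steps from position 3 to position 2: 3.4817.

3.4817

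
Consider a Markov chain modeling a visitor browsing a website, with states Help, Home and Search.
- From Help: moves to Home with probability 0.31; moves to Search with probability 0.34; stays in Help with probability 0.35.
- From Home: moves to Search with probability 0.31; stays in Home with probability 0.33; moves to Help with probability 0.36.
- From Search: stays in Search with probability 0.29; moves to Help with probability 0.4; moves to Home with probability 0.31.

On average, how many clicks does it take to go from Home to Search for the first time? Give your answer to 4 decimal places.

3.1182

Let t(s) be the expected number of clicks to first reach Search from state s, with t(Search) = 0. Conditioning on the first click:
t(Help) = 1 + 0.35·t(Help) + 0.31·t(Home)
t(Home) = 1 + 0.36·t(Help) + 0.33·t(Home)
Solving: t(Help) = 3.0256, t(Home) = 3.1182.
Expected clicks from Home to Search: 3.1182.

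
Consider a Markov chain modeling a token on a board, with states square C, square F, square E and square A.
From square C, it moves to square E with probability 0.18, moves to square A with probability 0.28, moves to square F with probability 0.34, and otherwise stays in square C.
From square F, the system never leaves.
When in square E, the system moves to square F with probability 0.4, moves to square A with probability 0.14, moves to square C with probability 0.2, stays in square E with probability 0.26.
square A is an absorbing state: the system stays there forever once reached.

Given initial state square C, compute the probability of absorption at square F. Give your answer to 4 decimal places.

0.5820

Let h(s) be the probability of absorption at square F starting from transient state s. Then h(square F) = 1 and h(square A) = 0. By first-step analysis:
h(square C) = 0.2·h(square C) + 0.34·1 + 0.18·h(square E) + 0.28·0
h(square E) = 0.2·h(square C) + 0.4·1 + 0.26·h(square E) + 0.14·0
Solving: h(square C) = 0.5820, h(square E) = 0.6978.
Starting from square C, the probability is 0.5820.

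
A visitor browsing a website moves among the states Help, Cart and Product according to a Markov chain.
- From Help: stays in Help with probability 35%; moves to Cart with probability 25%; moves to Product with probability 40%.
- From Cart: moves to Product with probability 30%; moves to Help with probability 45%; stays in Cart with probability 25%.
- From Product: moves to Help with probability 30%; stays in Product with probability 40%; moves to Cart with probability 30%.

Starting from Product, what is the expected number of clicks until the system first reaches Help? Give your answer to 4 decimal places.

Let t(s) be the expected number of clicks to first reach Help from state s, with t(Help) = 0. Conditioning on the first click:
t(Cart) = 1 + 0.25·t(Cart) + 0.3·t(Product)
t(Product) = 1 + 0.3·t(Cart) + 0.4·t(Product)
Solving: t(Cart) = 2.5000, t(Product) = 2.9167.
Expected clicks from Product to Help: 2.9167.

2.9167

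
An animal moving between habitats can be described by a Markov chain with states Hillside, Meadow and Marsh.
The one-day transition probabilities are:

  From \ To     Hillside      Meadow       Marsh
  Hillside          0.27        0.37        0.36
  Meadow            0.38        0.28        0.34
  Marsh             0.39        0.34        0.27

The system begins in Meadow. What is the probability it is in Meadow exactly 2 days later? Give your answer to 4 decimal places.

Sum over the intermediate state after 1 day:
P = P(Meadow→Hillside)·P(Hillside→Meadow) + P(Meadow→Meadow)·P(Meadow→Meadow) + P(Meadow→Marsh)·P(Marsh→Meadow)
  = 0.38×0.37 + 0.28×0.28 + 0.34×0.34
  = 0.1406 + 0.0784 + 0.1156 = 0.3346

0.3346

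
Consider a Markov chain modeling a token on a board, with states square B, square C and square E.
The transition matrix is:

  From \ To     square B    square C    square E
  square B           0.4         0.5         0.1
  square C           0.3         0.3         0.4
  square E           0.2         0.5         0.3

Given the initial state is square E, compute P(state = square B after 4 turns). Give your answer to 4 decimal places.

0.3016

Propagate the distribution vector 4 turns from square E.
After 0 turns: (0.0000, 0.0000, 1.0000)
After 1 turn: (0.2000, 0.5000, 0.3000)
After 2 turns: (0.2900, 0.4000, 0.3100)
After 3 turns: (0.2980, 0.4200, 0.2820)
After 4 turns: (0.3016, 0.4160, 0.2824)
P(in square B after 4 turns) = 0.3016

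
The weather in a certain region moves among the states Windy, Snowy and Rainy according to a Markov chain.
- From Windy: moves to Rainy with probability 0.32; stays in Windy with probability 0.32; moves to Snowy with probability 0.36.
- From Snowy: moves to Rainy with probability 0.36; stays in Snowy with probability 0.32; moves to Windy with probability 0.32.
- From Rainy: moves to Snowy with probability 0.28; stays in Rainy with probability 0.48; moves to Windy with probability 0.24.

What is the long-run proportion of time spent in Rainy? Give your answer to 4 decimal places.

0.3960

Let the stationary distribution be π with π = πP and π_1 + π_2 + π_3 = 1.
π_1 = 0.32·π_1 + 0.32·π_2 + 0.24·π_3
π_2 = 0.36·π_1 + 0.32·π_2 + 0.28·π_3
Solving with the normalization constraint gives π = (0.2883, 0.3157, 0.3960).
So the stationary probability of Rainy is 0.3960.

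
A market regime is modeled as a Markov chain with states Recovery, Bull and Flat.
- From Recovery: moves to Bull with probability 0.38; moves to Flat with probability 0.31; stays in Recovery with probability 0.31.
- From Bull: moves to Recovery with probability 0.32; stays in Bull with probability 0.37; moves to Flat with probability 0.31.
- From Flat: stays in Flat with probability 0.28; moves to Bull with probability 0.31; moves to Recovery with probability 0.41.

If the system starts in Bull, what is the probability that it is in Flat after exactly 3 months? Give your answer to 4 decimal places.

0.3010

Propagate the distribution vector 3 months from Bull.
After 0 months: (0.0000, 1.0000, 0.0000)
After 1 month: (0.3200, 0.3700, 0.3100)
After 2 months: (0.3447, 0.3546, 0.3007)
After 3 months: (0.3436, 0.3554, 0.3010)
P(in Flat after 3 months) = 0.3010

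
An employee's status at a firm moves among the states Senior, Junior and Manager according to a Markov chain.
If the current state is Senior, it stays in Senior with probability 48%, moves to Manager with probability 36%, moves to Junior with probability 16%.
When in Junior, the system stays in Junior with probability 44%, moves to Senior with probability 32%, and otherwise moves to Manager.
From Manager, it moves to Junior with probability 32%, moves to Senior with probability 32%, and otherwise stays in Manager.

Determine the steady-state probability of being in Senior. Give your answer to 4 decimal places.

Let the stationary distribution be π with π = πP and π_1 + π_2 + π_3 = 1.
π_1 = 0.48·π_1 + 0.32·π_2 + 0.32·π_3
π_2 = 0.16·π_1 + 0.44·π_2 + 0.32·π_3
Solving with the normalization constraint gives π = (0.3810, 0.2944, 0.3247).
So the stationary probability of Senior is 0.3810.

0.3810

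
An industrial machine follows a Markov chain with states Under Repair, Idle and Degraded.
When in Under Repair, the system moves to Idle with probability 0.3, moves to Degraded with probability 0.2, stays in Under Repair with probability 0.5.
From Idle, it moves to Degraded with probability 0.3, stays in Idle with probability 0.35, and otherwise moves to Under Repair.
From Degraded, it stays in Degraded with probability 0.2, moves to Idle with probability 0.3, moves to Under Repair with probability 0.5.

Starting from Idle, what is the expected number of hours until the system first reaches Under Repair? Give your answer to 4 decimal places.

Let t(s) be the expected number of hours to first reach Under Repair from state s, with t(Under Repair) = 0. Conditioning on the first hour:
t(Idle) = 1 + 0.35·t(Idle) + 0.3·t(Degraded)
t(Degraded) = 1 + 0.3·t(Idle) + 0.2·t(Degraded)
Solving: t(Idle) = 2.5581, t(Degraded) = 2.2093.
Expected hours from Idle to Under Repair: 2.5581.

2.5581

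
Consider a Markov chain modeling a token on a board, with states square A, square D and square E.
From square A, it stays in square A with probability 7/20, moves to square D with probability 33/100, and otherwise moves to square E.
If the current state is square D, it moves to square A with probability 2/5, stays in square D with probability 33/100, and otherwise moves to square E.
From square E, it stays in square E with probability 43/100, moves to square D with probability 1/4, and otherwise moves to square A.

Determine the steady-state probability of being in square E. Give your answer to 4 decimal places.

Let the stationary distribution be π with π = πP and π_1 + π_2 + π_3 = 1.
π_1 = 0.35·π_1 + 0.4·π_2 + 0.32·π_3
π_2 = 0.33·π_1 + 0.33·π_2 + 0.25·π_3
Solving with the normalization constraint gives π = (0.3549, 0.3026, 0.3426).
So the stationary probability of square E is 0.3426.

0.3426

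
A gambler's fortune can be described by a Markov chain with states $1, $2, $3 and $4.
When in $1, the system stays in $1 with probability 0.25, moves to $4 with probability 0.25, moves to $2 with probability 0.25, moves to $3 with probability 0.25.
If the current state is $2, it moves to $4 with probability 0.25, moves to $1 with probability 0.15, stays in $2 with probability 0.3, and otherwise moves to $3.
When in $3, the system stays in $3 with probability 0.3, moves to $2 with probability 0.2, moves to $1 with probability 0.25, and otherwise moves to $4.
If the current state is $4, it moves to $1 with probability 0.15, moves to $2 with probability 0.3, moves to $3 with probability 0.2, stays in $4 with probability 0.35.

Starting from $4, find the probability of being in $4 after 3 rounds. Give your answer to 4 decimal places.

Propagate the distribution vector 3 rounds from $4.
After 0 rounds: (0.0000, 0.0000, 0.0000, 1.0000)
After 1 round: (0.1500, 0.3000, 0.2000, 0.3500)
After 2 rounds: (0.1850, 0.2725, 0.2575, 0.2850)
After 3 rounds: (0.1943, 0.2650, 0.2623, 0.2785)
P(in $4 after 3 rounds) = 0.2785

0.2785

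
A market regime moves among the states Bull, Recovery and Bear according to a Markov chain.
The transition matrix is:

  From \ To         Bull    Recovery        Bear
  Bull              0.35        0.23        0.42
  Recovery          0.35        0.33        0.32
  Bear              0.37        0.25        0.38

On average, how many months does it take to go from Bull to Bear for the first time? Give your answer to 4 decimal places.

2.5352

Let t(s) be the expected number of months to first reach Bear from state s, with t(Bear) = 0. Conditioning on the first month:
t(Bull) = 1 + 0.35·t(Bull) + 0.23·t(Recovery)
t(Recovery) = 1 + 0.35·t(Bull) + 0.33·t(Recovery)
Solving: t(Bull) = 2.5352, t(Recovery) = 2.8169.
Expected months from Bull to Bear: 2.5352.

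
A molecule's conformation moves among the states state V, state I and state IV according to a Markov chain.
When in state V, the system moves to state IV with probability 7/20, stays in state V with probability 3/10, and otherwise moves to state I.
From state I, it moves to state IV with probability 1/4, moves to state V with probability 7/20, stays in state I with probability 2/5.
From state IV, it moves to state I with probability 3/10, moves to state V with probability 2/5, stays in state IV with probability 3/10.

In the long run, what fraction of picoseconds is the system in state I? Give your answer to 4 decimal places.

Let the stationary distribution be π with π = πP and π_1 + π_2 + π_3 = 1.
π_1 = 0.3·π_1 + 0.35·π_2 + 0.4·π_3
π_2 = 0.35·π_1 + 0.4·π_2 + 0.3·π_3
Solving with the normalization constraint gives π = (0.3476, 0.3526, 0.2997).
So the stationary probability of state I is 0.3526.

0.3526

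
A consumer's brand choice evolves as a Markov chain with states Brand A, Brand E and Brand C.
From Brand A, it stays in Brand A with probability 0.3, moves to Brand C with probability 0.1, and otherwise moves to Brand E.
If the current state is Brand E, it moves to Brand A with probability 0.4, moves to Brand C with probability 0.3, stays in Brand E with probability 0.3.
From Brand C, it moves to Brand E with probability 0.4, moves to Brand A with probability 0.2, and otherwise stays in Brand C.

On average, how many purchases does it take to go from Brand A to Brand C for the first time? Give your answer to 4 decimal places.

Let t(s) be the expected number of purchases to first reach Brand C from state s, with t(Brand C) = 0. Conditioning on the first purchase:
t(Brand A) = 1 + 0.3·t(Brand A) + 0.6·t(Brand E)
t(Brand E) = 1 + 0.4·t(Brand A) + 0.3·t(Brand E)
Solving: t(Brand A) = 5.2000, t(Brand E) = 4.4000.
Expected purchases from Brand A to Brand C: 5.2000.

5.2000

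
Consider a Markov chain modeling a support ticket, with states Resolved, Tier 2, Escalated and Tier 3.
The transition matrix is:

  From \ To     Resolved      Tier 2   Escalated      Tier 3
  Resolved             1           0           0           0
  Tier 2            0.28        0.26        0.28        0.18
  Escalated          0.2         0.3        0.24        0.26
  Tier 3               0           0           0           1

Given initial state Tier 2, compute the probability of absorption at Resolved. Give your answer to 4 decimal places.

Let h(s) be the probability of absorption at Resolved starting from transient state s. Then h(Resolved) = 1 and h(Tier 3) = 0. By first-step analysis:
h(Tier 2) = 0.28·1 + 0.26·h(Tier 2) + 0.28·h(Escalated) + 0.18·0
h(Escalated) = 0.2·1 + 0.3·h(Tier 2) + 0.24·h(Escalated) + 0.26·0
Solving: h(Tier 2) = 0.5619, h(Escalated) = 0.4849.
Starting from Tier 2, the probability is 0.5619.

0.5619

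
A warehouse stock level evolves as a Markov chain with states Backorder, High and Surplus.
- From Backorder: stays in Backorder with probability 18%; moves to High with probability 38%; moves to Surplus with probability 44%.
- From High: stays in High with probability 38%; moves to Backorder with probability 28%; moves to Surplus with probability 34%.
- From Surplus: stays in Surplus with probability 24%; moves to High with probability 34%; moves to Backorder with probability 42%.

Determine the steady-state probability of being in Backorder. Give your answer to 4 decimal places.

Let the stationary distribution be π with π = πP and π_1 + π_2 + π_3 = 1.
π_1 = 0.18·π_1 + 0.28·π_2 + 0.42·π_3
π_2 = 0.38·π_1 + 0.38·π_2 + 0.34·π_3
Solving with the normalization constraint gives π = (0.2973, 0.3666, 0.3361).
So the stationary probability of Backorder is 0.2973.

0.2973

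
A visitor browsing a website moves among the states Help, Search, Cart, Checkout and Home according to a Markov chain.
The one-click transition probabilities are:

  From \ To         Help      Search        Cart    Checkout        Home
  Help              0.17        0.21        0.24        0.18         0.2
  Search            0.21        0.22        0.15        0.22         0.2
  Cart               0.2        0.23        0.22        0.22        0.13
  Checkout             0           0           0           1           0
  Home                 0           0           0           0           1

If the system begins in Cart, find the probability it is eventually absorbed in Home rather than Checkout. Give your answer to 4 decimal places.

0.4290

Let h(s) be the probability of absorption at Home starting from transient state s. Then h(Home) = 1 and h(Checkout) = 0. By first-step analysis:
h(Help) = 0.17·h(Help) + 0.21·h(Search) + 0.24·h(Cart) + 0.18·0 + 0.2·1
h(Search) = 0.21·h(Help) + 0.22·h(Search) + 0.15·h(Cart) + 0.22·0 + 0.2·1
h(Cart) = 0.2·h(Help) + 0.23·h(Search) + 0.22·h(Cart) + 0.22·0 + 0.13·1
Solving: h(Help) = 0.4837, h(Search) = 0.4692, h(Cart) = 0.4290.
Starting from Cart, the probability is 0.4290.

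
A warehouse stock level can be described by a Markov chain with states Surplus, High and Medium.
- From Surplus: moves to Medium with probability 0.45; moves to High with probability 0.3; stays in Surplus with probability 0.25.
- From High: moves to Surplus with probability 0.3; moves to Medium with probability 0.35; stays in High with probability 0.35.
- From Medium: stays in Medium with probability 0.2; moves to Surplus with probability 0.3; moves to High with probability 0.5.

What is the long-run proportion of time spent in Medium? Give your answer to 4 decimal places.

0.3292

Let the stationary distribution be π with π = πP and π_1 + π_2 + π_3 = 1.
π_1 = 0.25·π_1 + 0.3·π_2 + 0.3·π_3
π_2 = 0.3·π_1 + 0.35·π_2 + 0.5·π_3
Solving with the normalization constraint gives π = (0.2857, 0.3851, 0.3292).
So the stationary probability of Medium is 0.3292.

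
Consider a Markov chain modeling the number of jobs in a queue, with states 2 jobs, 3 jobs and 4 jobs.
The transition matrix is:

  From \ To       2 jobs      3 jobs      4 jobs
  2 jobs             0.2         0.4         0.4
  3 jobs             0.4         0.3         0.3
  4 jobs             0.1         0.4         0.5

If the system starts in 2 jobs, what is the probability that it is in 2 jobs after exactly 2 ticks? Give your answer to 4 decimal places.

Sum over the intermediate state after 1 tick:
P = P(2 jobs→2 jobs)·P(2 jobs→2 jobs) + P(2 jobs→3 jobs)·P(3 jobs→2 jobs) + P(2 jobs→4 jobs)·P(4 jobs→2 jobs)
  = 0.2×0.2 + 0.4×0.4 + 0.4×0.1
  = 0.0400 + 0.1600 + 0.0400 = 0.2400

0.2400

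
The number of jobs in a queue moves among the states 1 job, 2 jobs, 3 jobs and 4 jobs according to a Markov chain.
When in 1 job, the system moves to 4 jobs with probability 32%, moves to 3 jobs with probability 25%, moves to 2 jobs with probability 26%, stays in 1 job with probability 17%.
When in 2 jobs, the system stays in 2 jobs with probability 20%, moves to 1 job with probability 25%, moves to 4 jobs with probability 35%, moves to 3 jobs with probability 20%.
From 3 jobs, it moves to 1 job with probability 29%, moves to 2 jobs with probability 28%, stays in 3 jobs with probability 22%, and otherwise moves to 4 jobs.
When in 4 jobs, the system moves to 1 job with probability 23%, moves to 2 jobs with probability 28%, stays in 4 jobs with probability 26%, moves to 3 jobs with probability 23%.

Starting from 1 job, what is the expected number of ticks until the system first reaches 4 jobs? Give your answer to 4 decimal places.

3.3099

Let t(s) be the expected number of ticks to first reach 4 jobs from state s, with t(4 jobs) = 0. Conditioning on the first tick:
t(1 job) = 1 + 0.17·t(1 job) + 0.26·t(2 jobs) + 0.25·t(3 jobs)
t(2 jobs) = 1 + 0.25·t(1 job) + 0.2·t(2 jobs) + 0.2·t(3 jobs)
t(3 jobs) = 1 + 0.29·t(1 job) + 0.28·t(2 jobs) + 0.22·t(3 jobs)
Solving: t(1 job) = 3.3099, t(2 jobs) = 3.1997, t(3 jobs) = 3.6613.
Expected ticks from 1 job to 4 jobs: 3.3099.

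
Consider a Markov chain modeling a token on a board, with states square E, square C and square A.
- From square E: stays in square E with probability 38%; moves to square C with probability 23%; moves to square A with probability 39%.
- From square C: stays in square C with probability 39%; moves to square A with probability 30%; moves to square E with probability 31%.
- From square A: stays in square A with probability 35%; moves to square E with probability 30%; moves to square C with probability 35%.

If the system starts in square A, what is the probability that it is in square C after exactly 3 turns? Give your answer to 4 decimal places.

0.3238

Propagate the distribution vector 3 turns from square A.
After 0 turns: (0.0000, 0.0000, 1.0000)
After 1 turn: (0.3000, 0.3500, 0.3500)
After 2 turns: (0.3275, 0.3280, 0.3445)
After 3 turns: (0.3295, 0.3238, 0.3467)
P(in square C after 3 turns) = 0.3238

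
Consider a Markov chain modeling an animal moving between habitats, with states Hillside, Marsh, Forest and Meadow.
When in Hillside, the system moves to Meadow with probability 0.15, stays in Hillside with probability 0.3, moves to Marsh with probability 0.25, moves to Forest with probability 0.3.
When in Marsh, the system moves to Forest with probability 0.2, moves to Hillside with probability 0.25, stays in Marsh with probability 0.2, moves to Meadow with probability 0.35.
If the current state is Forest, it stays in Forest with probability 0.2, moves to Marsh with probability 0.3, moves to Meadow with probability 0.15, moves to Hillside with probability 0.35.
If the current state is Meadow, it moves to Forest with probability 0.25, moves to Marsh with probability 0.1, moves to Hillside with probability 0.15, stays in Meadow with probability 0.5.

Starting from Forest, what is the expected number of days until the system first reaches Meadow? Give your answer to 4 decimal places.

Let t(s) be the expected number of days to first reach Meadow from state s, with t(Meadow) = 0. Conditioning on the first day:
t(Hillside) = 1 + 0.3·t(Hillside) + 0.25·t(Marsh) + 0.3·t(Forest)
t(Marsh) = 1 + 0.25·t(Hillside) + 0.2·t(Marsh) + 0.2·t(Forest)
t(Forest) = 1 + 0.35·t(Hillside) + 0.3·t(Marsh) + 0.2·t(Forest)
Solving: t(Hillside) = 5.0000, t(Marsh) = 4.0517, t(Forest) = 4.9569.
Expected days from Forest to Meadow: 4.9569.

4.9569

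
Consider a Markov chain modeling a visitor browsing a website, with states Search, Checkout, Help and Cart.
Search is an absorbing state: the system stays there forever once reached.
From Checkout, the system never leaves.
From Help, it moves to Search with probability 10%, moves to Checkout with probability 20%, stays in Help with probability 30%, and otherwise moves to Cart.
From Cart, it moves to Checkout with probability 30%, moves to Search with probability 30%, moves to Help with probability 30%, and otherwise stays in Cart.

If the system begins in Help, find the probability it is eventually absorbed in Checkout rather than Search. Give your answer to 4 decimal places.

0.5882

Let h(s) be the probability of absorption at Checkout starting from transient state s. Then h(Checkout) = 1 and h(Search) = 0. By first-step analysis:
h(Help) = 0.1·0 + 0.2·1 + 0.3·h(Help) + 0.4·h(Cart)
h(Cart) = 0.3·0 + 0.3·1 + 0.3·h(Help) + 0.1·h(Cart)
Solving: h(Help) = 0.5882, h(Cart) = 0.5294.
Starting from Help, the probability is 0.5882.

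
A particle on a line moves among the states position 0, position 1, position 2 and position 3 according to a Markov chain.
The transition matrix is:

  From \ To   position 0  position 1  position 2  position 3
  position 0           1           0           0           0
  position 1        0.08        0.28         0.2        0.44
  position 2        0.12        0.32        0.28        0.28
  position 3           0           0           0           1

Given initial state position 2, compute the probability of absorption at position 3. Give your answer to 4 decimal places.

Let h(s) be the probability of absorption at position 3 starting from transient state s. Then h(position 3) = 1 and h(position 0) = 0. By first-step analysis:
h(position 1) = 0.08·0 + 0.28·h(position 1) + 0.2·h(position 2) + 0.44·1
h(position 2) = 0.12·0 + 0.32·h(position 1) + 0.28·h(position 2) + 0.28·1
Solving: h(position 1) = 0.8204, h(position 2) = 0.7535.
Starting from position 2, the probability is 0.7535.

0.7535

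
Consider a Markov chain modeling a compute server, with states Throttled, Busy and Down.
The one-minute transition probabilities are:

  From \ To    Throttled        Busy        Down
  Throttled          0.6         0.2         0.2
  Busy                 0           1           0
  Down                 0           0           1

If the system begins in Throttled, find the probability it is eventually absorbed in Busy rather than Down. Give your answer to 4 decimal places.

Let h(s) be the probability of absorption at Busy starting from transient state s. Then h(Busy) = 1 and h(Down) = 0. By first-step analysis:
h(Throttled) = 0.6·h(Throttled) + 0.2·1 + 0.2·0
Solving: h(Throttled) = 0.5000.
Starting from Throttled, the probability is 0.5000.

0.5000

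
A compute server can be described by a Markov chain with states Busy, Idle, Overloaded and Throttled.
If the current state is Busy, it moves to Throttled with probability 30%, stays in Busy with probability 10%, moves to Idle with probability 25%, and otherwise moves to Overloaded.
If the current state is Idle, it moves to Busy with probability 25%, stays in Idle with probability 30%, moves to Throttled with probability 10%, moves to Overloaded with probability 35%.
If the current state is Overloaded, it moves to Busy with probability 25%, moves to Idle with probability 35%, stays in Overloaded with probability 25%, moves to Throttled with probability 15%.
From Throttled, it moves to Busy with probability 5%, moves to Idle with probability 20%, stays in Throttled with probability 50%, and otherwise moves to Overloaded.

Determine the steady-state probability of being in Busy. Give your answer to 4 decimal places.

Let the stationary distribution be π with π = πP and π_1 + π_2 + π_3 + π_4 = 1.
π_1 = 0.1·π_1 + 0.25·π_2 + 0.25·π_3 + 0.05·π_4
π_2 = 0.25·π_1 + 0.3·π_2 + 0.35·π_3 + 0.2·π_4
π_3 = 0.35·π_1 + 0.35·π_2 + 0.25·π_3 + 0.25·π_4
Solving with the normalization constraint gives π = (0.1740, 0.2811, 0.2955, 0.2493).
So the stationary probability of Busy is 0.1740.

0.1740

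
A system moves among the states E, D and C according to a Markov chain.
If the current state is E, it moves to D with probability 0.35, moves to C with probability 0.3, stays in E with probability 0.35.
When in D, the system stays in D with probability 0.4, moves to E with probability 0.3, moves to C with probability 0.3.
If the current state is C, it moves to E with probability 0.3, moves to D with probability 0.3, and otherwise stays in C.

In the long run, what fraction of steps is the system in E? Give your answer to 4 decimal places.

Let the stationary distribution be π with π = πP and π_1 + π_2 + π_3 = 1.
π_1 = 0.35·π_1 + 0.3·π_2 + 0.3·π_3
π_2 = 0.35·π_1 + 0.4·π_2 + 0.3·π_3
Solving with the normalization constraint gives π = (0.3158, 0.3509, 0.3333).
So the stationary probability of E is 0.3158.

0.3158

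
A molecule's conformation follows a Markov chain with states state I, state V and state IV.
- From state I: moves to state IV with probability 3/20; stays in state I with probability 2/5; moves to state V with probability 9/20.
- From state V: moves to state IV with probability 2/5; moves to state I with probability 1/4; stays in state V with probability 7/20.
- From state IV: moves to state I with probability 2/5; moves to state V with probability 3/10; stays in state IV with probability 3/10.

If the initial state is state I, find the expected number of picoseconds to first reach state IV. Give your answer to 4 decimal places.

Let t(s) be the expected number of picoseconds to first reach state IV from state s, with t(state IV) = 0. Conditioning on the first picosecond:
t(state I) = 1 + 0.4·t(state I) + 0.45·t(state V)
t(state V) = 1 + 0.25·t(state I) + 0.35·t(state V)
Solving: t(state I) = 3.9640, t(state V) = 3.0631.
Expected picoseconds from state I to state IV: 3.9640.

3.9640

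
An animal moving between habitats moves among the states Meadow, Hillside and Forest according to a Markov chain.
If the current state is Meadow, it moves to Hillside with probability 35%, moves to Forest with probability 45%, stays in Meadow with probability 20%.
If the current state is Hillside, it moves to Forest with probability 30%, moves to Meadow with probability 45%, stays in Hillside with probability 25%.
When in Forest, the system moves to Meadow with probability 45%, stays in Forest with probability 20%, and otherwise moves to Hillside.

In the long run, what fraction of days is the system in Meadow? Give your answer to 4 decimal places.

Let the stationary distribution be π with π = πP and π_1 + π_2 + π_3 = 1.
π_1 = 0.2·π_1 + 0.45·π_2 + 0.45·π_3
π_2 = 0.35·π_1 + 0.25·π_2 + 0.35·π_3
Solving with the normalization constraint gives π = (0.3600, 0.3182, 0.3218).
So the stationary probability of Meadow is 0.3600.

0.3600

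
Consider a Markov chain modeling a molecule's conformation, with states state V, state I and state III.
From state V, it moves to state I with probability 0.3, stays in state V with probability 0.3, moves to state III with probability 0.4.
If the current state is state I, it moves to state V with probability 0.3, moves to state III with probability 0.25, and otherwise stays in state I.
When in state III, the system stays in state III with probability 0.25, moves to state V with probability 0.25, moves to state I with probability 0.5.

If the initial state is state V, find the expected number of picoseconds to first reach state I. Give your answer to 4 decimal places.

2.7059

Let t(s) be the expected number of picoseconds to first reach state I from state s, with t(state I) = 0. Conditioning on the first picosecond:
t(state V) = 1 + 0.3·t(state V) + 0.4·t(state III)
t(state III) = 1 + 0.25·t(state V) + 0.25·t(state III)
Solving: t(state V) = 2.7059, t(state III) = 2.2353.
Expected picoseconds from state V to state I: 2.7059.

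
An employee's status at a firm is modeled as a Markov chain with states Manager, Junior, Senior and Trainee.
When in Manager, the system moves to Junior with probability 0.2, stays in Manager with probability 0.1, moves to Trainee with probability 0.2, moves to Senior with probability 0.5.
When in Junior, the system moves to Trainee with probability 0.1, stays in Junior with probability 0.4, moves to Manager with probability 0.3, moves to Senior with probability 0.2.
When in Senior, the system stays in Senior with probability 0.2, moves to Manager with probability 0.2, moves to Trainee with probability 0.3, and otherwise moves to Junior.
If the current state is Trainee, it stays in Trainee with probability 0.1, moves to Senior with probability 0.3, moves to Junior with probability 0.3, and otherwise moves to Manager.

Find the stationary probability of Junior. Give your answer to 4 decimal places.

0.3082

Let the stationary distribution be π with π = πP and π_1 + π_2 + π_3 + π_4 = 1.
π_1 = 0.1·π_1 + 0.3·π_2 + 0.2·π_3 + 0.3·π_4
π_2 = 0.2·π_1 + 0.4·π_2 + 0.3·π_3 + 0.3·π_4
π_3 = 0.5·π_1 + 0.2·π_2 + 0.2·π_3 + 0.3·π_4
Solving with the normalization constraint gives π = (0.2262, 0.3082, 0.2858, 0.1798).
So the stationary probability of Junior is 0.3082.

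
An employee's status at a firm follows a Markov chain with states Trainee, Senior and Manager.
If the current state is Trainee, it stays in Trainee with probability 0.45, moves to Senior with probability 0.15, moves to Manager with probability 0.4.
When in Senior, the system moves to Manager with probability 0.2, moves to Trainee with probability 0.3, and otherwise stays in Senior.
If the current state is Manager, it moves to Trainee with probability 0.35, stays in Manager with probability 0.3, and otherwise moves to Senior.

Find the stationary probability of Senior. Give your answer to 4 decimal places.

Let the stationary distribution be π with π = πP and π_1 + π_2 + π_3 = 1.
π_1 = 0.45·π_1 + 0.3·π_2 + 0.35·π_3
π_2 = 0.15·π_1 + 0.5·π_2 + 0.35·π_3
Solving with the normalization constraint gives π = (0.3709, 0.3245, 0.3046).
So the stationary probability of Senior is 0.3245.

0.3245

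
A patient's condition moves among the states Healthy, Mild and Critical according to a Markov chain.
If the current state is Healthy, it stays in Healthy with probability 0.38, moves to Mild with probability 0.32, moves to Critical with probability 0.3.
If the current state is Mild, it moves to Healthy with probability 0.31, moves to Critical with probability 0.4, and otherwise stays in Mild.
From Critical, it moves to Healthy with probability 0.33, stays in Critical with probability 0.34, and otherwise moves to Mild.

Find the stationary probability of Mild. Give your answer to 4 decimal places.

0.3140

Let the stationary distribution be π with π = πP and π_1 + π_2 + π_3 = 1.
π_1 = 0.38·π_1 + 0.31·π_2 + 0.33·π_3
π_2 = 0.32·π_1 + 0.29·π_2 + 0.33·π_3
Solving with the normalization constraint gives π = (0.3408, 0.3140, 0.3452).
So the stationary probability of Mild is 0.3140.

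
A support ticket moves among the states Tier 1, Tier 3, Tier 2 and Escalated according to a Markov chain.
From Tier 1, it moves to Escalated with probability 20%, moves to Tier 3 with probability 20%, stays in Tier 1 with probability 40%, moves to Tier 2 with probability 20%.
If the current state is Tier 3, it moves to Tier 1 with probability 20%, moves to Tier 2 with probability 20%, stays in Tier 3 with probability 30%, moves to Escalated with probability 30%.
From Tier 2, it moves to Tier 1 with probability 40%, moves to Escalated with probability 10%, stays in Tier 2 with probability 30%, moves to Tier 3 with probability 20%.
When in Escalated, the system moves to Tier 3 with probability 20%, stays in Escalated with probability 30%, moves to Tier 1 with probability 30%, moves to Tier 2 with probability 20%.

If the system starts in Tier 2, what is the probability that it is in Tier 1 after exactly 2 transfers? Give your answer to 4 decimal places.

Propagate the distribution vector 2 transfers from Tier 2.
After 0 transfers: (0.0000, 0.0000, 1.0000, 0.0000)
After 1 transfer: (0.4000, 0.2000, 0.3000, 0.1000)
After 2 transfers: (0.3500, 0.2200, 0.2300, 0.2000)
P(in Tier 1 after 2 transfers) = 0.3500

0.3500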